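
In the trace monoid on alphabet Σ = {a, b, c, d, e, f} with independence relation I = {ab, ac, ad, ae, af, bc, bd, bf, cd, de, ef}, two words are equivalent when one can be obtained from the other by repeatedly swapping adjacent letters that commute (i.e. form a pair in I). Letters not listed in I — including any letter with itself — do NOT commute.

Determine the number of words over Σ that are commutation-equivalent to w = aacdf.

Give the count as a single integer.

20

drop 0:a onto floor
drop 1:a onto {0:a}
drop 2:c onto floor
drop 3:d onto floor
drop 4:f onto {2:c, 3:d}
ground layer = {0:a, 2:c, 3:d}
drop-orders for the pieces not yet dropped (sum over which currently-grounded one goes next):
  1 to go: {1} 1  {4} 1
  2 to go: {0,1} 1  {1,4} 2  {2,4} 1  {3,4} 1
  3 to go: {0,1,4} 3  {1,2,4} 3  {1,3,4} 3  {2,3,4} 2
  if 0:a drops first: 8 orders
  if 2:c drops first: 6 orders
  if 3:d drops first: 6 orders
heap linearizations: 20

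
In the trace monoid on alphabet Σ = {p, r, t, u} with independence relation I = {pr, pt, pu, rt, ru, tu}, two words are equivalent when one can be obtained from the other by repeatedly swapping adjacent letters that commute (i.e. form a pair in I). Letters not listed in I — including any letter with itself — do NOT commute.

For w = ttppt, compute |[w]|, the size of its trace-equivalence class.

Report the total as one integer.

10

piece 0:t — minimal
piece 1:t rests on {0:t}
piece 2:p — minimal
piece 3:p rests on {2:p}
piece 4:t rests on {1:t}
minimal pieces: {0:t, 2:p}
ways to finish when only these pieces remain (= sum over removing one remaining piece with nothing left below it):
  1 left: {3}→1  {4}→1
  2 left: {1,4}→1  {2,3}→1  {3,4}→2
  3 left: {0,1,4}→1  {1,3,4}→3  {2,3,4}→3
  placing 0:t first → 6 extensions
  placing 2:p first → 4 extensions
total linear extensions = 10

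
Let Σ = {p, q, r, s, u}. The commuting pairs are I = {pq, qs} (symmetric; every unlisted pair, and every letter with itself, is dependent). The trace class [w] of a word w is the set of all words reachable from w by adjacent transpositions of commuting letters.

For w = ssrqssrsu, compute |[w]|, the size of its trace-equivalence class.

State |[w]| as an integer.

drop 0:s onto floor
drop 1:s onto {0:s}
drop 2:r onto {1:s}
drop 3:q onto {2:r}
drop 4:s onto {2:r}
drop 5:s onto {4:s}
drop 6:r onto {3:q, 5:s}
drop 7:s onto {6:r}
drop 8:u onto {7:s}
ground layer = {0:s}
drop-orders for the pieces not yet dropped (sum over which currently-grounded one goes next):
  1 to go: {8} 1
  2 to go: {7,8} 1
  3 to go: {6,7,8} 1
  4 to go: {3,6,7,8} 1  {5,6,7,8} 1
  5 to go: {3,5,6,7,8} 2  {4,5,6,7,8} 1
  6 to go: {3,4,5,6,7,8} 3
  7 to go: {2,3,4,5,6,7,8} 3
  if 0:s drops first: 3 orders

3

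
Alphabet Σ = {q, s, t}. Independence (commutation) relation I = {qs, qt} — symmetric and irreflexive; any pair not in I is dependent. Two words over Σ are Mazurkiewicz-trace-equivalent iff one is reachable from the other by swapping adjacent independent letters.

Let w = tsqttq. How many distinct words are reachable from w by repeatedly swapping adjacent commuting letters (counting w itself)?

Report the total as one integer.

0(t) covers ∅
1(s) covers 0:t
2(q) covers ∅
3(t) covers 1:s
4(t) covers 3:t
5(q) covers 2:q
floor of heap: 0:t, 2:q
completions by unplaced set U, small U first (add the entries for U minus each lowest piece of U):
  |U|=1: {4}:1  {5}:1
  |U|=2: {2,5}:1  {3,4}:1  {4,5}:2
  |U|=3: {1,3,4}:1  {2,4,5}:3  {3,4,5}:3
  |U|=4: {0,1,3,4}:1  {1,3,4,5}:4  {2,3,4,5}:6
  start at 0(t): 10
  start at 2(q): 5
sum over floor = 15

15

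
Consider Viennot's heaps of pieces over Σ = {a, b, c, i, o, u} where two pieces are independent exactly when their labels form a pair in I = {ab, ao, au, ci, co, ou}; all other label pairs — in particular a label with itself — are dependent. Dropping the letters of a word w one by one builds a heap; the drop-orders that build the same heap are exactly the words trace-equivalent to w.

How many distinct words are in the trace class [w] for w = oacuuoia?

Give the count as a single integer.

#0=o has no predecessor
#1=a has no predecessor
#2=c depends on [1:a]
#3=u depends on [2:c]
#4=u depends on [3:u]
#5=o depends on [0:o]
#6=i depends on [4:u, 5:o]
#7=a depends on [6:i]
sources: [0:o, 1:a]
N(rest) = Σ N(rest − s) over sources s of rest; N(one piece) = 1:
  size 1 → [7]=1
  size 2 → [6,7]=1
  size 3 → [4,6,7]=1  [5,6,7]=1
  size 4 → [0,5,6,7]=1  [3,4,6,7]=1  [4,5,6,7]=2
  size 5 → [0,4,5,6,7]=3  [2,3,4,6,7]=1  [3,4,5,6,7]=3
  size 6 → [0,3,4,5,6,7]=6  [1,2,3,4,6,7]=1  [2,3,4,5,6,7]=4
  first=0(o) contributes 5
  first=1(a) contributes 10
|[w]| = 15

15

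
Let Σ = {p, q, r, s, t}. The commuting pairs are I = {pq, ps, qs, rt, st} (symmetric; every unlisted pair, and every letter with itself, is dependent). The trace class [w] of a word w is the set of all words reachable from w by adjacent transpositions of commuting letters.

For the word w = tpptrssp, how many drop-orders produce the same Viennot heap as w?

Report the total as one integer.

9

#0=t has no predecessor
#1=p depends on [0:t]
#2=p depends on [1:p]
#3=t depends on [2:p]
#4=r depends on [2:p]
#5=s depends on [4:r]
#6=s depends on [5:s]
#7=p depends on [3:t, 4:r]
sources: [0:t]
N(rest) = Σ N(rest − s) over sources s of rest; N(one piece) = 1:
  size 1 → [6]=1  [7]=1
  size 2 → [3,7]=1  [5,6]=1  [6,7]=2
  size 3 → [3,6,7]=3  [5,6,7]=3
  size 4 → [3,5,6,7]=6  [4,5,6,7]=3
  size 5 → [3,4,5,6,7]=9
  size 6 → [2,3,4,5,6,7]=9
  first=0(t) contributes 9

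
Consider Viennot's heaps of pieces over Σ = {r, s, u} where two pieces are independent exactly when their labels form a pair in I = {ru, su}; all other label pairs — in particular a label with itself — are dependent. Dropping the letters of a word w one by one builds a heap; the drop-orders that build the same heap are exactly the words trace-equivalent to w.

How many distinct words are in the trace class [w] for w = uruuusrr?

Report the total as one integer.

#0=u has no predecessor
#1=r has no predecessor
#2=u depends on [0:u]
#3=u depends on [2:u]
#4=u depends on [3:u]
#5=s depends on [1:r]
#6=r depends on [5:s]
#7=r depends on [6:r]
sources: [0:u, 1:r]
N(rest) = Σ N(rest − s) over sources s of rest; N(one piece) = 1:
  size 1 → [4]=1  [7]=1
  size 2 → [3,4]=1  [4,7]=2  [6,7]=1
  size 3 → [2,3,4]=1  [3,4,7]=3  [4,6,7]=3  [5,6,7]=1
  size 4 → [0,2,3,4]=1  [1,5,6,7]=1  [2,3,4,7]=4  [3,4,6,7]=6  [4,5,6,7]=4
  size 5 → [0,2,3,4,7]=5  [1,4,5,6,7]=5  [2,3,4,6,7]=10  [3,4,5,6,7]=10
  size 6 → [0,2,3,4,6,7]=15  [1,3,4,5,6,7]=15  [2,3,4,5,6,7]=20
  first=0(u) contributes 35
  first=1(r) contributes 35
|[w]| = 70

70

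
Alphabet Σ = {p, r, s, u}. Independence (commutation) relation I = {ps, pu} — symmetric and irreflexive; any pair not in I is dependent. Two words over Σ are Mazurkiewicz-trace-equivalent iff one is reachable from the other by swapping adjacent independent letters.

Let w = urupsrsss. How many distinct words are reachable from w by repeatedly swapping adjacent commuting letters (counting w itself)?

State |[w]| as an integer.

0(u) covers ∅
1(r) covers 0:u
2(u) covers 1:r
3(p) covers 1:r
4(s) covers 2:u
5(r) covers 3:p, 4:s
6(s) covers 5:r
7(s) covers 6:s
8(s) covers 7:s
floor of heap: 0:u
completions by unplaced set U, small U first (add the entries for U minus each lowest piece of U):
  |U|=1: {8}:1
  |U|=2: {7,8}:1
  |U|=3: {6,7,8}:1
  |U|=4: {5,6,7,8}:1
  |U|=5: {3,5,6,7,8}:1  {4,5,6,7,8}:1
  |U|=6: {2,4,5,6,7,8}:1  {3,4,5,6,7,8}:2
  |U|=7: {2,3,4,5,6,7,8}:3
  start at 0(u): 3

3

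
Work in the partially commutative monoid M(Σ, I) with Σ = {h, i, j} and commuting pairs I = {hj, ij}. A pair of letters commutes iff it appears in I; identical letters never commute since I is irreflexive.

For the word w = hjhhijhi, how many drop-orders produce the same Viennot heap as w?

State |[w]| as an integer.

28

#0=h has no predecessor
#1=j has no predecessor
#2=h depends on [0:h]
#3=h depends on [2:h]
#4=i depends on [3:h]
#5=j depends on [1:j]
#6=h depends on [4:i]
#7=i depends on [6:h]
sources: [0:h, 1:j]
N(rest) = Σ N(rest − s) over sources s of rest; N(one piece) = 1:
  size 1 → [5]=1  [7]=1
  size 2 → [1,5]=1  [5,7]=2  [6,7]=1
  size 3 → [1,5,7]=3  [4,6,7]=1  [5,6,7]=3
  size 4 → [1,5,6,7]=6  [3,4,6,7]=1  [4,5,6,7]=4
  size 5 → [1,4,5,6,7]=10  [2,3,4,6,7]=1  [3,4,5,6,7]=5
  size 6 → [0,2,3,4,6,7]=1  [1,3,4,5,6,7]=15  [2,3,4,5,6,7]=6
  first=0(h) contributes 21
  first=1(j) contributes 7
|[w]| = 28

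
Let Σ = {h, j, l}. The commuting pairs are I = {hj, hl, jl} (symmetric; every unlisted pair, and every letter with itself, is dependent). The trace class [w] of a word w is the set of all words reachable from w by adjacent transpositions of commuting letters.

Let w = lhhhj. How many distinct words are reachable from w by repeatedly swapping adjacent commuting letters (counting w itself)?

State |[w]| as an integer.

20

0(l) covers ∅
1(h) covers ∅
2(h) covers 1:h
3(h) covers 2:h
4(j) covers ∅
floor of heap: 0:l, 1:h, 4:j
completions by unplaced set U, small U first (add the entries for U minus each lowest piece of U):
  |U|=1: {0}:1  {3}:1  {4}:1
  |U|=2: {0,3}:2  {0,4}:2  {2,3}:1  {3,4}:2
  |U|=3: {0,2,3}:3  {0,3,4}:6  {1,2,3}:1  {2,3,4}:3
  start at 0(l): 4
  start at 1(h): 12
  start at 4(j): 4
sum over floor = 20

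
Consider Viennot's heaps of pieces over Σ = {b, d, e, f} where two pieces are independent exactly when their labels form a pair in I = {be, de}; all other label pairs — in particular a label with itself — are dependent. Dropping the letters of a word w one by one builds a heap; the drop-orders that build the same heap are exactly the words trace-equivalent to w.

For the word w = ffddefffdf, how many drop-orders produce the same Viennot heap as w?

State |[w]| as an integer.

0(f) covers ∅
1(f) covers 0:f
2(d) covers 1:f
3(d) covers 2:d
4(e) covers 1:f
5(f) covers 3:d, 4:e
6(f) covers 5:f
7(f) covers 6:f
8(d) covers 7:f
9(f) covers 8:d
floor of heap: 0:f
completions by unplaced set U, small U first (add the entries for U minus each lowest piece of U):
  |U|=1: {9}:1
  |U|=2: {8,9}:1
  |U|=3: {7,8,9}:1
  |U|=4: {6,7,8,9}:1
  |U|=5: {5,6,7,8,9}:1
  |U|=6: {3,5,6,7,8,9}:1  {4,5,6,7,8,9}:1
  |U|=7: {2,3,5,6,7,8,9}:1  {3,4,5,6,7,8,9}:2
  |U|=8: {2,3,4,5,6,7,8,9}:3
  start at 0(f): 3

3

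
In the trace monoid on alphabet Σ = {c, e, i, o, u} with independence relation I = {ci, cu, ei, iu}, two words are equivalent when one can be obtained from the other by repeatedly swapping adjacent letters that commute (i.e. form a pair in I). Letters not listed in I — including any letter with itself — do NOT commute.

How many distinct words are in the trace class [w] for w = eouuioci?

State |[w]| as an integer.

0(e) covers ∅
1(o) covers 0:e
2(u) covers 1:o
3(u) covers 2:u
4(i) covers 1:o
5(o) covers 3:u, 4:i
6(c) covers 5:o
7(i) covers 5:o
floor of heap: 0:e
completions by unplaced set U, small U first (add the entries for U minus each lowest piece of U):
  |U|=1: {6}:1  {7}:1
  |U|=2: {6,7}:2
  |U|=3: {5,6,7}:2
  |U|=4: {3,5,6,7}:2  {4,5,6,7}:2
  |U|=5: {2,3,5,6,7}:2  {3,4,5,6,7}:4
  |U|=6: {2,3,4,5,6,7}:6
  start at 0(e): 6

6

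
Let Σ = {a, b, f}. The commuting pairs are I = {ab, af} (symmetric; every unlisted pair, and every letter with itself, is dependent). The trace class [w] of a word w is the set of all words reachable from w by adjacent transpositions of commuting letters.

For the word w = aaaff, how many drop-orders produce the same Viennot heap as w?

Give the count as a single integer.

drop 0:a onto floor
drop 1:a onto {0:a}
drop 2:a onto {1:a}
drop 3:f onto floor
drop 4:f onto {3:f}
ground layer = {0:a, 3:f}
drop-orders for the pieces not yet dropped (sum over which currently-grounded one goes next):
  1 to go: {2} 1  {4} 1
  2 to go: {1,2} 1  {2,4} 2  {3,4} 1
  3 to go: {0,1,2} 1  {1,2,4} 3  {2,3,4} 3
  if 0:a drops first: 6 orders
  if 3:f drops first: 4 orders
heap linearizations: 10

10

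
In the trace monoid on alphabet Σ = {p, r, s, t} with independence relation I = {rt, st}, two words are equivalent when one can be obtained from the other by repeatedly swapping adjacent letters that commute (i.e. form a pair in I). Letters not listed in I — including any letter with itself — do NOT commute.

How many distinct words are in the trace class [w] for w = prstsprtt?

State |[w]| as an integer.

piece 0:p — minimal
piece 1:r rests on {0:p}
piece 2:s rests on {1:r}
piece 3:t rests on {0:p}
piece 4:s rests on {2:s}
piece 5:p rests on {3:t, 4:s}
piece 6:r rests on {5:p}
piece 7:t rests on {5:p}
piece 8:t rests on {7:t}
minimal pieces: {0:p}
ways to finish when only these pieces remain (= sum over removing one remaining piece with nothing left below it):
  1 left: {6}→1  {8}→1
  2 left: {6,8}→2  {7,8}→1
  3 left: {6,7,8}→3
  4 left: {5,6,7,8}→3
  5 left: {3,5,6,7,8}→3  {4,5,6,7,8}→3
  6 left: {2,4,5,6,7,8}→3  {3,4,5,6,7,8}→6
  7 left: {1,2,4,5,6,7,8}→3  {2,3,4,5,6,7,8}→9
  placing 0:p first → 12 extensions

12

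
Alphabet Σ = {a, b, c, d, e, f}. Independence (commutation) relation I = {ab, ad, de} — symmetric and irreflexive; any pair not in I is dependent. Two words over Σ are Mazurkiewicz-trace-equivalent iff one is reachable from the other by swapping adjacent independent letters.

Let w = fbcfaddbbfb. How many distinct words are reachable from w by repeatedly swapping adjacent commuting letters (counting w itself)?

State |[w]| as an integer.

5

piece 0:f — minimal
piece 1:b rests on {0:f}
piece 2:c rests on {1:b}
piece 3:f rests on {2:c}
piece 4:a rests on {3:f}
piece 5:d rests on {3:f}
piece 6:d rests on {5:d}
piece 7:b rests on {6:d}
piece 8:b rests on {7:b}
piece 9:f rests on {4:a, 8:b}
piece 10:b rests on {9:f}
minimal pieces: {0:f}
ways to finish when only these pieces remain (= sum over removing one remaining piece with nothing left below it):
  1 left: {10}→1
  2 left: {9,10}→1
  3 left: {4,9,10}→1  {8,9,10}→1
  4 left: {4,8,9,10}→2  {7,8,9,10}→1
  5 left: {4,7,8,9,10}→3  {6,7,8,9,10}→1
  6 left: {4,6,7,8,9,10}→4  {5,6,7,8,9,10}→1
  7 left: {4,5,6,7,8,9,10}→5
  8 left: {3,4,5,6,7,8,9,10}→5
  9 left: {2,3,4,5,6,7,8,9,10}→5
  placing 0:f first → 5 extensions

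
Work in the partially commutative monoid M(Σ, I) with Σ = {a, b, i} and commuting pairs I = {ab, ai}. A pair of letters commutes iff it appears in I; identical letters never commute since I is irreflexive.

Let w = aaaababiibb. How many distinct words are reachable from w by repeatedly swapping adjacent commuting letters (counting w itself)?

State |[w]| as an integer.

0(a) covers ∅
1(a) covers 0:a
2(a) covers 1:a
3(a) covers 2:a
4(b) covers ∅
5(a) covers 3:a
6(b) covers 4:b
7(i) covers 6:b
8(i) covers 7:i
9(b) covers 8:i
10(b) covers 9:b
floor of heap: 0:a, 4:b
completions by unplaced set U, small U first (add the entries for U minus each lowest piece of U):
  |U|=1: {5}:1  {10}:1
  |U|=2: {3,5}:1  {5,10}:2  {9,10}:1
  |U|=3: {2,3,5}:1  {3,5,10}:3  {5,9,10}:3  {8,9,10}:1
  |U|=4: {1,2,3,5}:1  {2,3,5,10}:4  {3,5,9,10}:6  {5,8,9,10}:4  {7,8,9,10}:1
  |U|=5: {0,1,2,3,5}:1  {1,2,3,5,10}:5  {2,3,5,9,10}:10  {3,5,8,9,10}:10  {5,7,8,9,10}:5  {6,7,8,9,10}:1
  |U|=6: {0,1,2,3,5,10}:6  {1,2,3,5,9,10}:15  {2,3,5,8,9,10}:20  {3,5,7,8,9,10}:15  {4,6,7,8,9,10}:1  {5,6,7,8,9,10}:6
  |U|=7: {0,1,2,3,5,9,10}:21  {1,2,3,5,8,9,10}:35  {2,3,5,7,8,9,10}:35  {3,5,6,7,8,9,10}:21  {4,5,6,7,8,9,10}:7
  |U|=8: {0,1,2,3,5,8,9,10}:56  {1,2,3,5,7,8,9,10}:70  {2,3,5,6,7,8,9,10}:56  {3,4,5,6,7,8,9,10}:28
  |U|=9: {0,1,2,3,5,7,8,9,10}:126  {1,2,3,5,6,7,8,9,10}:126  {2,3,4,5,6,7,8,9,10}:84
  start at 0(a): 210
  start at 4(b): 252
sum over floor = 462

462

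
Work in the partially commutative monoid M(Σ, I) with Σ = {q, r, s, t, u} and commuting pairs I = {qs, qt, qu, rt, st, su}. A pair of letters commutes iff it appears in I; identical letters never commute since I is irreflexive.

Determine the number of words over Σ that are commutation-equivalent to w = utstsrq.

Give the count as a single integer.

31

#0=u has no predecessor
#1=t depends on [0:u]
#2=s has no predecessor
#3=t depends on [1:t]
#4=s depends on [2:s]
#5=r depends on [0:u, 4:s]
#6=q depends on [5:r]
sources: [0:u, 2:s]
N(rest) = Σ N(rest − s) over sources s of rest; N(one piece) = 1:
  size 1 → [3]=1  [6]=1
  size 2 → [1,3]=1  [3,6]=2  [5,6]=1
  size 3 → [1,3,6]=3  [3,5,6]=3  [4,5,6]=1
  size 4 → [1,3,5,6]=6  [2,4,5,6]=1  [3,4,5,6]=4
  size 5 → [0,1,3,5,6]=6  [1,3,4,5,6]=10  [2,3,4,5,6]=5
  first=0(u) contributes 15
  first=2(s) contributes 16
|[w]| = 31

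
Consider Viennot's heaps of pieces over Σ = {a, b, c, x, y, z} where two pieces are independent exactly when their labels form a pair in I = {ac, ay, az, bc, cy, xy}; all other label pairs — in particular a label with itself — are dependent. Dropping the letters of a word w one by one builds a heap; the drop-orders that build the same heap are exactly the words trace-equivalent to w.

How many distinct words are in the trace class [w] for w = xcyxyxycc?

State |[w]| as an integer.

84

piece 0:x — minimal
piece 1:c rests on {0:x}
piece 2:y — minimal
piece 3:x rests on {1:c}
piece 4:y rests on {2:y}
piece 5:x rests on {3:x}
piece 6:y rests on {4:y}
piece 7:c rests on {5:x}
piece 8:c rests on {7:c}
minimal pieces: {0:x, 2:y}
ways to finish when only these pieces remain (= sum over removing one remaining piece with nothing left below it):
  1 left: {6}→1  {8}→1
  2 left: {4,6}→1  {6,8}→2  {7,8}→1
  3 left: {2,4,6}→1  {4,6,8}→3  {5,7,8}→1  {6,7,8}→3
  4 left: {2,4,6,8}→4  {3,5,7,8}→1  {4,6,7,8}→6  {5,6,7,8}→4
  5 left: {1,3,5,7,8}→1  {2,4,6,7,8}→10  {3,5,6,7,8}→5  {4,5,6,7,8}→10
  6 left: {0,1,3,5,7,8}→1  {1,3,5,6,7,8}→6  {2,4,5,6,7,8}→20  {3,4,5,6,7,8}→15
  7 left: {0,1,3,5,6,7,8}→7  {1,3,4,5,6,7,8}→21  {2,3,4,5,6,7,8}→35
  placing 0:x first → 56 extensions
  placing 2:y first → 28 extensions
total linear extensions = 84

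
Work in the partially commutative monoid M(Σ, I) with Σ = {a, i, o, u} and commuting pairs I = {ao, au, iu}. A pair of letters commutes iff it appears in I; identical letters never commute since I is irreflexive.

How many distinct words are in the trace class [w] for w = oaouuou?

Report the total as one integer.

drop 0:o onto floor
drop 1:a onto floor
drop 2:o onto {0:o}
drop 3:u onto {2:o}
drop 4:u onto {3:u}
drop 5:o onto {4:u}
drop 6:u onto {5:o}
ground layer = {0:o, 1:a}
drop-orders for the pieces not yet dropped (sum over which currently-grounded one goes next):
  1 to go: {1} 1  {6} 1
  2 to go: {1,6} 2  {5,6} 1
  3 to go: {1,5,6} 3  {4,5,6} 1
  4 to go: {1,4,5,6} 4  {3,4,5,6} 1
  5 to go: {1,3,4,5,6} 5  {2,3,4,5,6} 1
  if 0:o drops first: 6 orders
  if 1:a drops first: 1 orders
heap linearizations: 7

7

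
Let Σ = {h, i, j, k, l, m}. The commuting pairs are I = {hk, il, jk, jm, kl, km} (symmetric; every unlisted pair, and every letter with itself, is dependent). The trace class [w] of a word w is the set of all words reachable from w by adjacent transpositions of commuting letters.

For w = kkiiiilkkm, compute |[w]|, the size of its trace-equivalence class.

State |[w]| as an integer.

24

#0=k has no predecessor
#1=k depends on [0:k]
#2=i depends on [1:k]
#3=i depends on [2:i]
#4=i depends on [3:i]
#5=i depends on [4:i]
#6=l has no predecessor
#7=k depends on [5:i]
#8=k depends on [7:k]
#9=m depends on [5:i, 6:l]
sources: [0:k, 6:l]
N(rest) = Σ N(rest − s) over sources s of rest; N(one piece) = 1:
  size 1 → [8]=1  [9]=1
  size 2 → [6,9]=1  [7,8]=1  [8,9]=2
  size 3 → [6,8,9]=3  [7,8,9]=3
  size 4 → [5,7,8,9]=3  [6,7,8,9]=6
  size 5 → [4,5,7,8,9]=3  [5,6,7,8,9]=9
  size 6 → [3,4,5,7,8,9]=3  [4,5,6,7,8,9]=12
  size 7 → [2,3,4,5,7,8,9]=3  [3,4,5,6,7,8,9]=15
  size 8 → [1,2,3,4,5,7,8,9]=3  [2,3,4,5,6,7,8,9]=18
  first=0(k) contributes 21
  first=6(l) contributes 3
|[w]| = 24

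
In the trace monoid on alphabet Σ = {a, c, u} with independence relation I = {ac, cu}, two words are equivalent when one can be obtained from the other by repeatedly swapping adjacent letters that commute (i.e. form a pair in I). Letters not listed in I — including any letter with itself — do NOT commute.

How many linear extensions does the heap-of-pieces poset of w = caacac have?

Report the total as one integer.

#0=c has no predecessor
#1=a has no predecessor
#2=a depends on [1:a]
#3=c depends on [0:c]
#4=a depends on [2:a]
#5=c depends on [3:c]
sources: [0:c, 1:a]
N(rest) = Σ N(rest − s) over sources s of rest; N(one piece) = 1:
  size 1 → [4]=1  [5]=1
  size 2 → [2,4]=1  [3,5]=1  [4,5]=2
  size 3 → [0,3,5]=1  [1,2,4]=1  [2,4,5]=3  [3,4,5]=3
  size 4 → [0,3,4,5]=4  [1,2,4,5]=4  [2,3,4,5]=6
  first=0(c) contributes 10
  first=1(a) contributes 10
|[w]| = 20

20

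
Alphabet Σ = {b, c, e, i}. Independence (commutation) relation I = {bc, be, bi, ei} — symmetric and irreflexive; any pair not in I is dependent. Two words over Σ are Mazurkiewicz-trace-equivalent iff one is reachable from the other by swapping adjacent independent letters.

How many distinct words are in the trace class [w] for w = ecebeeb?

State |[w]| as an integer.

0(e) covers ∅
1(c) covers 0:e
2(e) covers 1:c
3(b) covers ∅
4(e) covers 2:e
5(e) covers 4:e
6(b) covers 3:b
floor of heap: 0:e, 3:b
completions by unplaced set U, small U first (add the entries for U minus each lowest piece of U):
  |U|=1: {5}:1  {6}:1
  |U|=2: {3,6}:1  {4,5}:1  {5,6}:2
  |U|=3: {2,4,5}:1  {3,5,6}:3  {4,5,6}:3
  |U|=4: {1,2,4,5}:1  {2,4,5,6}:4  {3,4,5,6}:6
  |U|=5: {0,1,2,4,5}:1  {1,2,4,5,6}:5  {2,3,4,5,6}:10
  start at 0(e): 15
  start at 3(b): 6
sum over floor = 21

21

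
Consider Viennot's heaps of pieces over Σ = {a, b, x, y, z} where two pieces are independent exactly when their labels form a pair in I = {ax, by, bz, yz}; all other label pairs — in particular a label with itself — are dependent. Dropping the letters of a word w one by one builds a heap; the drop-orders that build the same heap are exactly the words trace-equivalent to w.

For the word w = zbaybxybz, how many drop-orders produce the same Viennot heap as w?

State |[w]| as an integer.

#0=z has no predecessor
#1=b has no predecessor
#2=a depends on [0:z, 1:b]
#3=y depends on [2:a]
#4=b depends on [2:a]
#5=x depends on [3:y, 4:b]
#6=y depends on [5:x]
#7=b depends on [5:x]
#8=z depends on [5:x]
sources: [0:z, 1:b]
N(rest) = Σ N(rest − s) over sources s of rest; N(one piece) = 1:
  size 1 → [6]=1  [7]=1  [8]=1
  size 2 → [6,7]=2  [6,8]=2  [7,8]=2
  size 3 → [6,7,8]=6
  size 4 → [5,6,7,8]=6
  size 5 → [3,5,6,7,8]=6  [4,5,6,7,8]=6
  size 6 → [3,4,5,6,7,8]=12
  size 7 → [2,3,4,5,6,7,8]=12
  first=0(z) contributes 12
  first=1(b) contributes 12
|[w]| = 24

24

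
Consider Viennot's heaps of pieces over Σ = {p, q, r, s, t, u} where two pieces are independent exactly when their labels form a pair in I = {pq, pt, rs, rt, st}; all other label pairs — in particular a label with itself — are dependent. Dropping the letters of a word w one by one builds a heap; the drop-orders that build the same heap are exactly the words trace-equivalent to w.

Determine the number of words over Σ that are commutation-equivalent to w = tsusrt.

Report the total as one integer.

12

#0=t has no predecessor
#1=s has no predecessor
#2=u depends on [0:t, 1:s]
#3=s depends on [2:u]
#4=r depends on [2:u]
#5=t depends on [2:u]
sources: [0:t, 1:s]
N(rest) = Σ N(rest − s) over sources s of rest; N(one piece) = 1:
  size 1 → [3]=1  [4]=1  [5]=1
  size 2 → [3,4]=2  [3,5]=2  [4,5]=2
  size 3 → [3,4,5]=6
  size 4 → [2,3,4,5]=6
  first=0(t) contributes 6
  first=1(s) contributes 6
|[w]| = 12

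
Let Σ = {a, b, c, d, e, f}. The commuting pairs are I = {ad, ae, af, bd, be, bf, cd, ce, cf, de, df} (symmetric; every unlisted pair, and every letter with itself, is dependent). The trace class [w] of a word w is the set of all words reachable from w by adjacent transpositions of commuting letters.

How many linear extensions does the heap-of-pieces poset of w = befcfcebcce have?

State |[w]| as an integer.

462

0(b) covers ∅
1(e) covers ∅
2(f) covers 1:e
3(c) covers 0:b
4(f) covers 2:f
5(c) covers 3:c
6(e) covers 4:f
7(b) covers 5:c
8(c) covers 7:b
9(c) covers 8:c
10(e) covers 6:e
floor of heap: 0:b, 1:e
completions by unplaced set U, small U first (add the entries for U minus each lowest piece of U):
  |U|=1: {9}:1  {10}:1
  |U|=2: {6,10}:1  {8,9}:1  {9,10}:2
  |U|=3: {4,6,10}:1  {6,9,10}:3  {7,8,9}:1  {8,9,10}:3
  |U|=4: {2,4,6,10}:1  {4,6,9,10}:4  {5,7,8,9}:1  {6,8,9,10}:6  {7,8,9,10}:4
  |U|=5: {1,2,4,6,10}:1  {2,4,6,9,10}:5  {3,5,7,8,9}:1  {4,6,8,9,10}:10  {5,7,8,9,10}:5  {6,7,8,9,10}:10
  |U|=6: {0,3,5,7,8,9}:1  {1,2,4,6,9,10}:6  {2,4,6,8,9,10}:15  {3,5,7,8,9,10}:6  {4,6,7,8,9,10}:20  {5,6,7,8,9,10}:15
  |U|=7: {0,3,5,7,8,9,10}:7  {1,2,4,6,8,9,10}:21  {2,4,6,7,8,9,10}:35  {3,5,6,7,8,9,10}:21  {4,5,6,7,8,9,10}:35
  |U|=8: {0,3,5,6,7,8,9,10}:28  {1,2,4,6,7,8,9,10}:56  {2,4,5,6,7,8,9,10}:70  {3,4,5,6,7,8,9,10}:56
  |U|=9: {0,3,4,5,6,7,8,9,10}:84  {1,2,4,5,6,7,8,9,10}:126  {2,3,4,5,6,7,8,9,10}:126
  start at 0(b): 252
  start at 1(e): 210
sum over floor = 462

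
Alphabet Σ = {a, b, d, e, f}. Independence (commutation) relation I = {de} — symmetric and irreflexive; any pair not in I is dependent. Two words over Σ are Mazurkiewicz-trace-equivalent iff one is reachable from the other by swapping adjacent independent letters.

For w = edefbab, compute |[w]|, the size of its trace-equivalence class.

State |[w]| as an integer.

#0=e has no predecessor
#1=d has no predecessor
#2=e depends on [0:e]
#3=f depends on [1:d, 2:e]
#4=b depends on [3:f]
#5=a depends on [4:b]
#6=b depends on [5:a]
sources: [0:e, 1:d]
N(rest) = Σ N(rest − s) over sources s of rest; N(one piece) = 1:
  size 1 → [6]=1
  size 2 → [5,6]=1
  size 3 → [4,5,6]=1
  size 4 → [3,4,5,6]=1
  size 5 → [1,3,4,5,6]=1  [2,3,4,5,6]=1
  first=0(e) contributes 2
  first=1(d) contributes 1
|[w]| = 3

3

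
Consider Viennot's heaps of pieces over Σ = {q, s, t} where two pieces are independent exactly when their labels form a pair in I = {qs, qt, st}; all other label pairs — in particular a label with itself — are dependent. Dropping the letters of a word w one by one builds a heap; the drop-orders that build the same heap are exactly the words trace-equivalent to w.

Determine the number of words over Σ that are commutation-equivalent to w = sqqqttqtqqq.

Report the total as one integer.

1320

drop 0:s onto floor
drop 1:q onto floor
drop 2:q onto {1:q}
drop 3:q onto {2:q}
drop 4:t onto floor
drop 5:t onto {4:t}
drop 6:q onto {3:q}
drop 7:t onto {5:t}
drop 8:q onto {6:q}
drop 9:q onto {8:q}
drop 10:q onto {9:q}
ground layer = {0:s, 1:q, 4:t}
drop-orders for the pieces not yet dropped (sum over which currently-grounded one goes next):
  1 to go: {0} 1  {7} 1  {10} 1
  2 to go: {0,7} 2  {0,10} 2  {5,7} 1  {7,10} 2  {9,10} 1
  3 to go: {0,5,7} 3  {0,7,10} 6  {0,9,10} 3  {4,5,7} 1  {5,7,10} 3  {7,9,10} 3  {8,9,10} 1
  4 to go: {0,4,5,7} 4  {0,5,7,10} 12  {0,7,9,10} 12  {0,8,9,10} 4  {4,5,7,10} 4  {5,7,9,10} 6  {6,8,9,10} 1  {7,8,9,10} 4
  5 to go: {0,4,5,7,10} 20  {0,5,7,9,10} 30  {0,6,8,9,10} 5  {0,7,8,9,10} 20  {3,6,8,9,10} 1  {4,5,7,9,10} 10  {5,7,8,9,10} 10  {6,7,8,9,10} 5
  6 to go: {0,3,6,8,9,10} 6  {0,4,5,7,9,10} 60  {0,5,7,8,9,10} 60  {0,6,7,8,9,10} 30  {2,3,6,8,9,10} 1  {3,6,7,8,9,10} 6  {4,5,7,8,9,10} 20  {5,6,7,8,9,10} 15
  7 to go: {0,2,3,6,8,9,10} 7  {0,3,6,7,8,9,10} 42  {0,4,5,7,8,9,10} 140  {0,5,6,7,8,9,10} 105  {1,2,3,6,8,9,10} 1  {2,3,6,7,8,9,10} 7  {3,5,6,7,8,9,10} 21  {4,5,6,7,8,9,10} 35
  8 to go: {0,1,2,3,6,8,9,10} 8  {0,2,3,6,7,8,9,10} 56  {0,3,5,6,7,8,9,10} 168  {0,4,5,6,7,8,9,10} 280  {1,2,3,6,7,8,9,10} 8  {2,3,5,6,7,8,9,10} 28  {3,4,5,6,7,8,9,10} 56
  9 to go: {0,1,2,3,6,7,8,9,10} 72  {0,2,3,5,6,7,8,9,10} 252  {0,3,4,5,6,7,8,9,10} 504  {1,2,3,5,6,7,8,9,10} 36  {2,3,4,5,6,7,8,9,10} 84
  if 0:s drops first: 120 orders
  if 1:q drops first: 840 orders
  if 4:t drops first: 360 orders
heap linearizations: 1320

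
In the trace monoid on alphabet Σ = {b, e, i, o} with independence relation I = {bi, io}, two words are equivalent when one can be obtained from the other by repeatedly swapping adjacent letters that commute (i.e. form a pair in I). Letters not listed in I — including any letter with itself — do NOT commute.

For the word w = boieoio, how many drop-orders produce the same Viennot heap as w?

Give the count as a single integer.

piece 0:b — minimal
piece 1:o rests on {0:b}
piece 2:i — minimal
piece 3:e rests on {1:o, 2:i}
piece 4:o rests on {3:e}
piece 5:i rests on {3:e}
piece 6:o rests on {4:o}
minimal pieces: {0:b, 2:i}
ways to finish when only these pieces remain (= sum over removing one remaining piece with nothing left below it):
  1 left: {5}→1  {6}→1
  2 left: {4,6}→1  {5,6}→2
  3 left: {4,5,6}→3
  4 left: {3,4,5,6}→3
  5 left: {1,3,4,5,6}→3  {2,3,4,5,6}→3
  placing 0:b first → 6 extensions
  placing 2:i first → 3 extensions
total linear extensions = 9

9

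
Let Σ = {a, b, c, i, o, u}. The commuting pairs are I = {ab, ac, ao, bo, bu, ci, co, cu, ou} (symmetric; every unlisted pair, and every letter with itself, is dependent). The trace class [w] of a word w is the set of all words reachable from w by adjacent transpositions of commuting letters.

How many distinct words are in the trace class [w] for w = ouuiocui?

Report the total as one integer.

48

#0=o has no predecessor
#1=u has no predecessor
#2=u depends on [1:u]
#3=i depends on [0:o, 2:u]
#4=o depends on [3:i]
#5=c has no predecessor
#6=u depends on [3:i]
#7=i depends on [4:o, 6:u]
sources: [0:o, 1:u, 5:c]
N(rest) = Σ N(rest − s) over sources s of rest; N(one piece) = 1:
  size 1 → [5]=1  [7]=1
  size 2 → [4,7]=1  [5,7]=2  [6,7]=1
  size 3 → [4,5,7]=3  [4,6,7]=2  [5,6,7]=3
  size 4 → [3,4,6,7]=2  [4,5,6,7]=8
  size 5 → [0,3,4,6,7]=2  [2,3,4,6,7]=2  [3,4,5,6,7]=10
  size 6 → [0,2,3,4,6,7]=4  [0,3,4,5,6,7]=12  [1,2,3,4,6,7]=2  [2,3,4,5,6,7]=12
  first=0(o) contributes 14
  first=1(u) contributes 28
  first=5(c) contributes 6
|[w]| = 48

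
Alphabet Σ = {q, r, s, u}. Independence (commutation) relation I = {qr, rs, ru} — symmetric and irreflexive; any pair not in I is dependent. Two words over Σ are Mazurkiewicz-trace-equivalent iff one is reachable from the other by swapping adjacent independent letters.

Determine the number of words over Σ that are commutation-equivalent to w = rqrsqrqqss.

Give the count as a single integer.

120

drop 0:r onto floor
drop 1:q onto floor
drop 2:r onto {0:r}
drop 3:s onto {1:q}
drop 4:q onto {3:s}
drop 5:r onto {2:r}
drop 6:q onto {4:q}
drop 7:q onto {6:q}
drop 8:s onto {7:q}
drop 9:s onto {8:s}
ground layer = {0:r, 1:q}
drop-orders for the pieces not yet dropped (sum over which currently-grounded one goes next):
  1 to go: {5} 1  {9} 1
  2 to go: {2,5} 1  {5,9} 2  {8,9} 1
  3 to go: {0,2,5} 1  {2,5,9} 3  {5,8,9} 3  {7,8,9} 1
  4 to go: {0,2,5,9} 4  {2,5,8,9} 6  {5,7,8,9} 4  {6,7,8,9} 1
  5 to go: {0,2,5,8,9} 10  {2,5,7,8,9} 10  {4,6,7,8,9} 1  {5,6,7,8,9} 5
  6 to go: {0,2,5,7,8,9} 20  {2,5,6,7,8,9} 15  {3,4,6,7,8,9} 1  {4,5,6,7,8,9} 6
  7 to go: {0,2,5,6,7,8,9} 35  {1,3,4,6,7,8,9} 1  {2,4,5,6,7,8,9} 21  {3,4,5,6,7,8,9} 7
  8 to go: {0,2,4,5,6,7,8,9} 56  {1,3,4,5,6,7,8,9} 8  {2,3,4,5,6,7,8,9} 28
  if 0:r drops first: 36 orders
  if 1:q drops first: 84 orders
heap linearizations: 120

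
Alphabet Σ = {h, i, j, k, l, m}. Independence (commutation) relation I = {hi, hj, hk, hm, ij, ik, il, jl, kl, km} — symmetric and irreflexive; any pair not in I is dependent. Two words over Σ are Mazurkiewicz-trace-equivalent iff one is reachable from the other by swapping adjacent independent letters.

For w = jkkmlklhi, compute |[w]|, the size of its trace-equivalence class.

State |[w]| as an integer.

224

drop 0:j onto floor
drop 1:k onto {0:j}
drop 2:k onto {1:k}
drop 3:m onto {0:j}
drop 4:l onto {3:m}
drop 5:k onto {2:k}
drop 6:l onto {4:l}
drop 7:h onto {6:l}
drop 8:i onto {3:m}
ground layer = {0:j}
drop-orders for the pieces not yet dropped (sum over which currently-grounded one goes next):
  1 to go: {5} 1  {7} 1  {8} 1
  2 to go: {2,5} 1  {5,7} 2  {5,8} 2  {6,7} 1  {7,8} 2
  3 to go: {1,2,5} 1  {2,5,7} 3  {2,5,8} 3  {4,6,7} 1  {5,6,7} 3  {5,7,8} 6  {6,7,8} 3
  4 to go: {1,2,5,7} 4  {1,2,5,8} 4  {2,5,6,7} 6  {2,5,7,8} 12  {4,5,6,7} 4  {4,6,7,8} 4  {5,6,7,8} 12
  5 to go: {1,2,5,6,7} 10  {1,2,5,7,8} 20  {2,4,5,6,7} 10  {2,5,6,7,8} 30  {3,4,6,7,8} 4  {4,5,6,7,8} 20
  6 to go: {1,2,4,5,6,7} 20  {1,2,5,6,7,8} 60  {2,4,5,6,7,8} 60  {3,4,5,6,7,8} 24
  7 to go: {1,2,4,5,6,7,8} 140  {2,3,4,5,6,7,8} 84
  if 0:j drops first: 224 orders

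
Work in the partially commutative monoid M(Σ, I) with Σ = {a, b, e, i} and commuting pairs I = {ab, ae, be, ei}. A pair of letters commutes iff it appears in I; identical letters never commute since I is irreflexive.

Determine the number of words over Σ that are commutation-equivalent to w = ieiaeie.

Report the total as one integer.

#0=i has no predecessor
#1=e has no predecessor
#2=i depends on [0:i]
#3=a depends on [2:i]
#4=e depends on [1:e]
#5=i depends on [3:a]
#6=e depends on [4:e]
sources: [0:i, 1:e]
N(rest) = Σ N(rest − s) over sources s of rest; N(one piece) = 1:
  size 1 → [5]=1  [6]=1
  size 2 → [3,5]=1  [4,6]=1  [5,6]=2
  size 3 → [1,4,6]=1  [2,3,5]=1  [3,5,6]=3  [4,5,6]=3
  size 4 → [0,2,3,5]=1  [1,4,5,6]=4  [2,3,5,6]=4  [3,4,5,6]=6
  size 5 → [0,2,3,5,6]=5  [1,3,4,5,6]=10  [2,3,4,5,6]=10
  first=0(i) contributes 20
  first=1(e) contributes 15
|[w]| = 35

35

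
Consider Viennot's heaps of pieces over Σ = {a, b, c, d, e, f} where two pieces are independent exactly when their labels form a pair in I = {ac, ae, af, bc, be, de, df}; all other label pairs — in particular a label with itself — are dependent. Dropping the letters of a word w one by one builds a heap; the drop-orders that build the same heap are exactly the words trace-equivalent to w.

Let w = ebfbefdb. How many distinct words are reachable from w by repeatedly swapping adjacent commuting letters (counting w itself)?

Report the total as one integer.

0(e) covers ∅
1(b) covers ∅
2(f) covers 0:e, 1:b
3(b) covers 2:f
4(e) covers 2:f
5(f) covers 3:b, 4:e
6(d) covers 3:b
7(b) covers 5:f, 6:d
floor of heap: 0:e, 1:b
completions by unplaced set U, small U first (add the entries for U minus each lowest piece of U):
  |U|=1: {7}:1
  |U|=2: {5,7}:1  {6,7}:1
  |U|=3: {4,5,7}:1  {5,6,7}:2
  |U|=4: {3,5,6,7}:2  {4,5,6,7}:3
  |U|=5: {3,4,5,6,7}:5
  |U|=6: {2,3,4,5,6,7}:5
  start at 0(e): 5
  start at 1(b): 5
sum over floor = 10

10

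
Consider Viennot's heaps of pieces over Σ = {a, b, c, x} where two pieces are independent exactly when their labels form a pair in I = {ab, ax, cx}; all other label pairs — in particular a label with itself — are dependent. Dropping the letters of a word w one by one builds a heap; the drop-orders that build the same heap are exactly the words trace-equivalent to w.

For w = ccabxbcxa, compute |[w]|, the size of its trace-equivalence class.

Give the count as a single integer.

13

#0=c has no predecessor
#1=c depends on [0:c]
#2=a depends on [1:c]
#3=b depends on [1:c]
#4=x depends on [3:b]
#5=b depends on [4:x]
#6=c depends on [2:a, 5:b]
#7=x depends on [5:b]
#8=a depends on [6:c]
sources: [0:c]
N(rest) = Σ N(rest − s) over sources s of rest; N(one piece) = 1:
  size 1 → [7]=1  [8]=1
  size 2 → [6,8]=1  [7,8]=2
  size 3 → [2,6,8]=1  [6,7,8]=3
  size 4 → [2,6,7,8]=4  [5,6,7,8]=3
  size 5 → [2,5,6,7,8]=7  [4,5,6,7,8]=3
  size 6 → [2,4,5,6,7,8]=10  [3,4,5,6,7,8]=3
  size 7 → [2,3,4,5,6,7,8]=13
  first=0(c) contributes 13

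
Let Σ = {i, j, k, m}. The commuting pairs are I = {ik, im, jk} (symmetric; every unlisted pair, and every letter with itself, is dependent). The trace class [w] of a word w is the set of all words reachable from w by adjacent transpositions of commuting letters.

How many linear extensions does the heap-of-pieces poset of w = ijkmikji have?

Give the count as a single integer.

24

piece 0:i — minimal
piece 1:j rests on {0:i}
piece 2:k — minimal
piece 3:m rests on {1:j, 2:k}
piece 4:i rests on {1:j}
piece 5:k rests on {3:m}
piece 6:j rests on {3:m, 4:i}
piece 7:i rests on {6:j}
minimal pieces: {0:i, 2:k}
ways to finish when only these pieces remain (= sum over removing one remaining piece with nothing left below it):
  1 left: {5}→1  {7}→1
  2 left: {5,7}→2  {6,7}→1
  3 left: {4,6,7}→1  {5,6,7}→3
  4 left: {3,5,6,7}→3  {4,5,6,7}→4
  5 left: {2,3,5,6,7}→3  {3,4,5,6,7}→7
  6 left: {1,3,4,5,6,7}→7  {2,3,4,5,6,7}→10
  placing 0:i first → 17 extensions
  placing 2:k first → 7 extensions
total linear extensions = 24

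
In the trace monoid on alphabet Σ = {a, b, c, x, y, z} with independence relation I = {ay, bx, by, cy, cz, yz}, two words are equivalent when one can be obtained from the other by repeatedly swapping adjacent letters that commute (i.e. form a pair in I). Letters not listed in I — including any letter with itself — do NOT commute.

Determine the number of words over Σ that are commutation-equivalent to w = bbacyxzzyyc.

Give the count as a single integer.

150

piece 0:b — minimal
piece 1:b rests on {0:b}
piece 2:a rests on {1:b}
piece 3:c rests on {2:a}
piece 4:y — minimal
piece 5:x rests on {3:c, 4:y}
piece 6:z rests on {5:x}
piece 7:z rests on {6:z}
piece 8:y rests on {5:x}
piece 9:y rests on {8:y}
piece 10:c rests on {5:x}
minimal pieces: {0:b, 4:y}
ways to finish when only these pieces remain (= sum over removing one remaining piece with nothing left below it):
  1 left: {7}→1  {9}→1  {10}→1
  2 left: {6,7}→1  {7,9}→2  {7,10}→2  {8,9}→1  {9,10}→2
  3 left: {6,7,9}→3  {6,7,10}→3  {7,8,9}→3  {7,9,10}→6  {8,9,10}→3
  4 left: {6,7,8,9}→6  {6,7,9,10}→12  {7,8,9,10}→12
  5 left: {6,7,8,9,10}→30
  6 left: {5,6,7,8,9,10}→30
  7 left: {3,5,6,7,8,9,10}→30  {4,5,6,7,8,9,10}→30
  8 left: {2,3,5,6,7,8,9,10}→30  {3,4,5,6,7,8,9,10}→60
  9 left: {1,2,3,5,6,7,8,9,10}→30  {2,3,4,5,6,7,8,9,10}→90
  placing 0:b first → 120 extensions
  placing 4:y first → 30 extensions
total linear extensions = 150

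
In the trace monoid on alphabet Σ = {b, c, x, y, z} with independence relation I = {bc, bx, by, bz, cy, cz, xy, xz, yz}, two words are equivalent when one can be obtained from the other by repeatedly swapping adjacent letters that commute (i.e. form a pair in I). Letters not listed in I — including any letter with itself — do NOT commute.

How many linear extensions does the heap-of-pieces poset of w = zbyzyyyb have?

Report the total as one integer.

420

drop 0:z onto floor
drop 1:b onto floor
drop 2:y onto floor
drop 3:z onto {0:z}
drop 4:y onto {2:y}
drop 5:y onto {4:y}
drop 6:y onto {5:y}
drop 7:b onto {1:b}
ground layer = {0:z, 1:b, 2:y}
drop-orders for the pieces not yet dropped (sum over which currently-grounded one goes next):
  1 to go: {3} 1  {6} 1  {7} 1
  2 to go: {0,3} 1  {1,7} 1  {3,6} 2  {3,7} 2  {5,6} 1  {6,7} 2
  3 to go: {0,3,6} 3  {0,3,7} 3  {1,3,7} 3  {1,6,7} 3  {3,5,6} 3  {3,6,7} 6  {4,5,6} 1  {5,6,7} 3
  4 to go: {0,1,3,7} 6  {0,3,5,6} 6  {0,3,6,7} 12  {1,3,6,7} 12  {1,5,6,7} 6  {2,4,5,6} 1  {3,4,5,6} 4  {3,5,6,7} 12  {4,5,6,7} 4
  5 to go: {0,1,3,6,7} 30  {0,3,4,5,6} 10  {0,3,5,6,7} 30  {1,3,5,6,7} 30  {1,4,5,6,7} 10  {2,3,4,5,6} 5  {2,4,5,6,7} 5  {3,4,5,6,7} 20
  6 to go: {0,1,3,5,6,7} 90  {0,2,3,4,5,6} 15  {0,3,4,5,6,7} 60  {1,2,4,5,6,7} 15  {1,3,4,5,6,7} 60  {2,3,4,5,6,7} 30
  if 0:z drops first: 105 orders
  if 1:b drops first: 105 orders
  if 2:y drops first: 210 orders
heap linearizations: 420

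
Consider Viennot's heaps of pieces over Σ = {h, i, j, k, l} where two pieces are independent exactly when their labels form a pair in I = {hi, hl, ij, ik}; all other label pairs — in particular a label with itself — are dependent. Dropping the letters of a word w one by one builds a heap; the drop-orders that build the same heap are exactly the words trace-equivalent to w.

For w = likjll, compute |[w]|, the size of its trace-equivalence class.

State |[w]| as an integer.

piece 0:l — minimal
piece 1:i rests on {0:l}
piece 2:k rests on {0:l}
piece 3:j rests on {2:k}
piece 4:l rests on {1:i, 3:j}
piece 5:l rests on {4:l}
minimal pieces: {0:l}
ways to finish when only these pieces remain (= sum over removing one remaining piece with nothing left below it):
  1 left: {5}→1
  2 left: {4,5}→1
  3 left: {1,4,5}→1  {3,4,5}→1
  4 left: {1,3,4,5}→2  {2,3,4,5}→1
  placing 0:l first → 3 extensions

3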